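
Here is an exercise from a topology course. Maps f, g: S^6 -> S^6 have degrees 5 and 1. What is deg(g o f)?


Degree is multiplicative under composition: deg(g o f) = deg(g) * deg(f).
= 1 * 5 = 5

5


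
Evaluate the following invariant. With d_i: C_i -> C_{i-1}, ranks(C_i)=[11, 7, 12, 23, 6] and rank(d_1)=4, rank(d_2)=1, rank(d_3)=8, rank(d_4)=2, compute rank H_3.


rank H_k = rank(ker d_k) - rank(im d_{k+1}).
rank(ker d_3) = rank(C_3) - rank(d_3) = 23 - 8 = 15.
rank(im d_{3+1}) = 2.
rank H_3 = 15 - 2 = 13

13


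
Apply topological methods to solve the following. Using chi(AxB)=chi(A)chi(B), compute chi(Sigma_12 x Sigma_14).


chi(Sigma_12) = 2 - 2*12 = -22
chi(Sigma_14) = 2 - 2*14 = -26
chi(product) = (-22) * (-26) = 572

572


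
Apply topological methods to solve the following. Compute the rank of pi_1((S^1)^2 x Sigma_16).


pi_1(A x B) = pi_1(A) x pi_1(B); rank of abelianization = b_1.
b_1(T^2) = 2, b_1(Sigma_16) = 2*16 = 32.
b_1(product) = 2 + 32 = 34

34


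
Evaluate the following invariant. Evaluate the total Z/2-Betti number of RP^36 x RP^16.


dim H^*(RP^n; Z/2) = n+1 (one Z/2 in each degree 0..n).
Total Betti number is multiplicative.
Total = (36+1) * (16+1) = 37 * 17 = 629

629


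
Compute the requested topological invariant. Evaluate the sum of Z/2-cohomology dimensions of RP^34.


H^k(RP^34; Z/2) = Z/2 for each 0 <= k <= 34.
Total dimension = 34 + 1 = 35

35


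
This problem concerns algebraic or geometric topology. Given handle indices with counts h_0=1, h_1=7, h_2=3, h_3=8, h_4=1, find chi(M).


Handles of index k contribute (-1)^k to chi (same as CW cells).
chi = (1) + (-7) + (3) + (-8) + (1) = -10

-10


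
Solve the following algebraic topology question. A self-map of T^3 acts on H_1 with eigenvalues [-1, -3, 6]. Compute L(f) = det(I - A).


For a torus self-map: L(f) = det(I - A) where A acts on H_1.
L(f) = (1--1) * (1--3) * (1-6) = 2 * 4 * -5 = -40

-40


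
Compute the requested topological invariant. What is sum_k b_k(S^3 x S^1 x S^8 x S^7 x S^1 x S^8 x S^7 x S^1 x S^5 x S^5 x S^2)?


Total Betti number is multiplicative under products.
Each S^d (d>=1) has total Betti number 2.
There are 11 sphere factors.
Total = 2^11 = 2048

2048


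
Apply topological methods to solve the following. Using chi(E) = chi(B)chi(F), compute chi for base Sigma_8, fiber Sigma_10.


For a fiber bundle F -> E -> B (with CW structure): chi(E) = chi(B) * chi(F).
chi(Sigma_8) = -14, chi(Sigma_10) = -18.
chi(E) = (-14) * (-18) = 252

252


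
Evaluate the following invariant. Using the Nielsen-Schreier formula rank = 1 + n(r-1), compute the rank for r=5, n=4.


Nielsen-Schreier: an index-n subgroup of F_r is free of rank 1 + n(r-1).
Equivalently: chi(cover) = n*chi(base); chi(vee_r S^1) = 1 - 5 = -4.
chi(E) = 4*(-4) = -16; rank = 1 - chi(E) = 1 - (-16) = 17.
rank = 1 + 4*(5-1) = 1 + 16 = 17

17


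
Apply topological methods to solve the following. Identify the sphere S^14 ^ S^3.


S^m ^ S^n = S^{m+n}.
k = 14 + 3 = 17

17


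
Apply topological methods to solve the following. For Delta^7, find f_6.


Delta^7 has 7+1 vertices. A 6-face is a choice of 6+1 vertices.
f_6 = C(7+1, 6+1) = C(8,7) = 8

8


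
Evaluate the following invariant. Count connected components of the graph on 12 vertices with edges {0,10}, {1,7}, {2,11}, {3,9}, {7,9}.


Run DFS/union-find over 12 vertices.
V = 12, E = 5.
Number of components = 7

7


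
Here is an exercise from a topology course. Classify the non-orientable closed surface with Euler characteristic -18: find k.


chi = 2 - k for closed non-orientable surfaces with k crosscaps.
-18 = 2 - k
k = 2 - (-18) = 20

20


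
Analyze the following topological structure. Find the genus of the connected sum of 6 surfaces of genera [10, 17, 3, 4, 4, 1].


Genus is additive under connected sum of orientable surfaces.
g = 10 + 17 + 3 + 4 + 4 + 1 = 39

39


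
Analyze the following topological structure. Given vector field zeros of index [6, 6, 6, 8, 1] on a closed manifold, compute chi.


Poincare-Hopf: chi(M) = sum of indices of zeros.
chi = (6) + (6) + (6) + (8) + (1) = 27

27


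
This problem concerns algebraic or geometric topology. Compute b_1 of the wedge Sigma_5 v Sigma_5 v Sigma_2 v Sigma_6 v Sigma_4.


For a wedge X v Y: reduced H_k(X v Y) = H_k(X) + H_k(Y).
Each Sigma_g contributes b_1 = 2g.
b_1 = 10 + 10 + 4 + 12 + 8 = 44

44


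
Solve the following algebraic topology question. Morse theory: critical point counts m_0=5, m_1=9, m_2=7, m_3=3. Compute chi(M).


Morse theory: chi(M) = sum_k (-1)^k m_k where m_k = #(index-k critical points).
= (5) + (-9) + (7) + (-3) = 0

0


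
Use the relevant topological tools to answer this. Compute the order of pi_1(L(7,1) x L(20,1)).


pi_1(X x Y) = pi_1(X) x pi_1(Y).
pi_1(L(7,1)) = Z/7, pi_1(L(20,1)) = Z/20.
|Z/7 x Z/20| = 7 * 20 = 140

140


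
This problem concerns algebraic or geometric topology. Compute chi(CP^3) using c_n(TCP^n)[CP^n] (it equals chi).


For any closed oriented manifold, <e(TM),[M]> = chi(M).
chi(CP^3) = 3+1 = 4

4


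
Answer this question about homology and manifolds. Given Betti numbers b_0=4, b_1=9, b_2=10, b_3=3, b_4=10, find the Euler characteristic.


chi = sum_k (-1)^k b_k.
= (4) + (-9) + (10) + (-3) + (10)
= 12

12


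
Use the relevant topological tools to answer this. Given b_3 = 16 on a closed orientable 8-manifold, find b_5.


Poincare duality for closed orientable n-manifolds: b_k = b_{n-k}.
Here n = 8, so b_5 = b_3 = 16

16


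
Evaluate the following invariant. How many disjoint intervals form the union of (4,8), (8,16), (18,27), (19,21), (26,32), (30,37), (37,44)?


Sort and merge overlapping open intervals.
Merged: (4,8), (8,16), (18,37), (37,44).
Number of components = 4

4


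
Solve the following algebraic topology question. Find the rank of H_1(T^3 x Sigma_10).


pi_1(A x B) = pi_1(A) x pi_1(B); rank of abelianization = b_1.
b_1(T^3) = 3, b_1(Sigma_10) = 2*10 = 20.
b_1(product) = 3 + 20 = 23

23


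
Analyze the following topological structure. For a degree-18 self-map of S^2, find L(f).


On S^2: L(f) = tr(f_0*) + (-1)^2 tr(f_2*) = 1 + (-1)^2 * deg(f).
L(f) = 1 + (-1)^2 * 18 = 1 + 18 = 19

19


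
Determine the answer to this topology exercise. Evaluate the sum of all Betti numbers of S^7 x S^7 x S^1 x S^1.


Total Betti number is multiplicative under products.
Each S^d (d>=1) has total Betti number 2.
There are 4 sphere factors.
Total = 2^4 = 16

16


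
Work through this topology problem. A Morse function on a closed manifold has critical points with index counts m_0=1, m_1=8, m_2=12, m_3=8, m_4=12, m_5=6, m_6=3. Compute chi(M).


Morse theory: chi(M) = sum_k (-1)^k m_k where m_k = #(index-k critical points).
= (1) + (-8) + (12) + (-8) + (12) + (-6) + (3) = 6

6


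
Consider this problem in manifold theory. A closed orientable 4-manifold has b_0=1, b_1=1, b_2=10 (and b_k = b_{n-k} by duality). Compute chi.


By Poincare duality b_k = b_{4-k}, so full Betti numbers: b_0=1, b_1=1, b_2=10, b_3=1, b_4=1.
chi = sum (-1)^k b_k = 10

10


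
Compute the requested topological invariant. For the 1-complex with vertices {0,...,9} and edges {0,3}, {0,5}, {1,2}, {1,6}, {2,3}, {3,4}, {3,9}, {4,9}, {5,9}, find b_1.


b_1 = E - V + (number of components).
E = 9, V = 10, components = 3.
b_1 = 9 - 10 + 3 = 2

2


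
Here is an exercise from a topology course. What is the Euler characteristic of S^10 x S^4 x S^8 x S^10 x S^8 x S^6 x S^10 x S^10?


chi is multiplicative: chi(X x Y) = chi(X) chi(Y).
Each even-dim sphere has chi = 2. There are 8 factors.
chi = 2^8 = 256

256


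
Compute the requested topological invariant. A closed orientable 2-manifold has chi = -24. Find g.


chi = 2 - 2g for closed orientable surfaces.
-24 = 2 - 2g
2g = 2 - (-24) = 26
g = 13

13


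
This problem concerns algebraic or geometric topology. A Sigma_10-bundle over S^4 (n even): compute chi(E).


chi(S^4) = 2 (n even), chi(Sigma_10) = 2 - 2*10 = -18.
chi(E) = 2 * (-18) = -36

-36


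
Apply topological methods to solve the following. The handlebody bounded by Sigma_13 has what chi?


A genus-g handlebody deformation retracts to a wedge of g circles.
chi(vee_g S^1) = 1 - g.
chi(H_13) = 1 - 13 = -12

-12


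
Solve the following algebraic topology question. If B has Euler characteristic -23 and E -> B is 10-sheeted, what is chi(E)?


For a finite covering: chi(E) = (number of sheets) * chi(B).
chi(E) = 10 * (-23) = -230

-230


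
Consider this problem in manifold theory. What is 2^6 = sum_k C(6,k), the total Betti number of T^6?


b_k(T^6) = C(6,k), so the sum over k is sum_k C(6,k) = 2^6.
Total = 2^6 = 64

64


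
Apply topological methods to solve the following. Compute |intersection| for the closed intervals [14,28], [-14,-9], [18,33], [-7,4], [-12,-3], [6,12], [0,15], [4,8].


Intersection = [max(a_i), min(b_i)] = [18, -9].
Since 18 > -9, the intersection is empty.
Length = 0

0


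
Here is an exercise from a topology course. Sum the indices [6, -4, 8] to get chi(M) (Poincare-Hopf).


Poincare-Hopf: chi(M) = sum of indices of zeros.
chi = (6) + (-4) + (8) = 10

10


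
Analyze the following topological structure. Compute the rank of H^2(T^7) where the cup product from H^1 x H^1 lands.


Cup product: H^p x H^q -> H^{p+q}; here p+q = 1+1 = 2.
rank H^k(T^n) = C(n,k).
C(7,2) = 21

21


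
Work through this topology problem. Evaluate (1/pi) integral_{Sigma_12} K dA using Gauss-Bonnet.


Gauss-Bonnet: integral K dA = 2*pi*chi(M).
chi(Sigma_12) = 2 - 2*12 = -22.
(integral K dA)/pi = 2*chi = 2*(-22) = -44

-44


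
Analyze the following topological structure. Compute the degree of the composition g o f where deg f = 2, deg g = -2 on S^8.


Degree is multiplicative under composition: deg(g o f) = deg(g) * deg(f).
= -2 * 2 = -4

-4


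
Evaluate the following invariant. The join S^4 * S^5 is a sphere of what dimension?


Join of spheres: S^m * S^n = S^{m+n+1}.
dim = 4 + 5 + 1 = 10

10


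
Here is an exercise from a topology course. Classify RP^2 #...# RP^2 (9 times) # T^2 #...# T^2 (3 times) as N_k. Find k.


Since a >= 1, the sum is non-orientable; each T^2 can be replaced by RP^2 # RP^2 (since T^2#RP^2 = 3RP^2).
Total crosscaps k = 9 + 2*3 = 15.
Check via chi: chi = 9*1 + 3*0 - (9+3-1)*2 = -13 = 2 - k = -13. Consistent.

15


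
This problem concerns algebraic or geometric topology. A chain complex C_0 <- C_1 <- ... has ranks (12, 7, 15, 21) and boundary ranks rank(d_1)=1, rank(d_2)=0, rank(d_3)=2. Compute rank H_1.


rank H_k = rank(ker d_k) - rank(im d_{k+1}).
rank(ker d_1) = rank(C_1) - rank(d_1) = 7 - 1 = 6.
rank(im d_{1+1}) = 0.
rank H_1 = 6 - 0 = 6

6


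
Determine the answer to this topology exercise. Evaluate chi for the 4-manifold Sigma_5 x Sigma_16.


chi(Sigma_5) = 2 - 2*5 = -8
chi(Sigma_16) = 2 - 2*16 = -30
chi(product) = (-8) * (-30) = 240

240


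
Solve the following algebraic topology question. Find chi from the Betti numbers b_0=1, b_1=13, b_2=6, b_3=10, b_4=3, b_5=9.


chi = sum_k (-1)^k b_k.
= (1) + (-13) + (6) + (-10) + (3) + (-9)
= -22

-22


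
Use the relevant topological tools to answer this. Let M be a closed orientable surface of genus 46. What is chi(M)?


For a closed orientable surface of genus g: chi = 2 - 2g.
Here g = 46.
chi = 2 - 2*46 = 2 - 92 = -90

-90


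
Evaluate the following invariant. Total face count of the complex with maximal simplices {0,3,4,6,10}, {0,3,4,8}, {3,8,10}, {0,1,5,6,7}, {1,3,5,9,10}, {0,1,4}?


Each maximal simplex on m vertices has 2^m - 1 nonempty faces.
Take the union (dedupe shared faces).
Total distinct faces = 96

96


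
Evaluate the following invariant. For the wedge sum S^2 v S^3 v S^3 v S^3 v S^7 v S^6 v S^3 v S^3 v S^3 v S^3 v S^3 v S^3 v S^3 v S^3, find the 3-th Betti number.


For a wedge of spheres, H_k (k>0) is free on one generator per sphere of dimension k.
Spheres of dimension 3: count = 11.
b_3 = 11

11


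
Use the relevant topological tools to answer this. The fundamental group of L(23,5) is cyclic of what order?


pi_1(L(p,q)) = Z/pZ for any q coprime to p.
|pi_1(L(23,5))| = 23

23


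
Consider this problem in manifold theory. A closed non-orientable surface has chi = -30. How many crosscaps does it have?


chi = 2 - k for closed non-orientable surfaces with k crosscaps.
-30 = 2 - k
k = 2 - (-30) = 32

32


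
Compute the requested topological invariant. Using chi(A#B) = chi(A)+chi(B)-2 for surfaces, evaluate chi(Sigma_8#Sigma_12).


chi(Sigma_8) = 2 - 2*8 = -14
chi(Sigma_12) = 2 - 2*12 = -22
For surfaces: chi(A#B) = chi(A) + chi(B) - 2.
chi = -14 + -22 - 2 = -38

-38


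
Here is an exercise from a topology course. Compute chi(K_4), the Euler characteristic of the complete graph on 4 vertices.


K_4: V = 4, E = C(4,2) = 6.
chi = V - E = 4 - 6 = -2

-2


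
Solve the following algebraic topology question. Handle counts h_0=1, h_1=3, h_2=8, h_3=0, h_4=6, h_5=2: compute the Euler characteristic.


Handles of index k contribute (-1)^k to chi (same as CW cells).
chi = (1) + (-3) + (8) + (0) + (6) + (-2) = 10

10


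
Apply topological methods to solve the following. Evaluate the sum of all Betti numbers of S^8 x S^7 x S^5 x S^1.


Total Betti number is multiplicative under products.
Each S^d (d>=1) has total Betti number 2.
There are 4 sphere factors.
Total = 2^4 = 16

16


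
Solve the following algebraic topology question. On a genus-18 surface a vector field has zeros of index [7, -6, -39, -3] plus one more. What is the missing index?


Poincare-Hopf: sum of indices = chi(M).
chi(Sigma_18) = 2 - 2*18 = -34.
Sum of known indices = -41.
x = chi - (sum known) = -34 - (-41) = 7

7


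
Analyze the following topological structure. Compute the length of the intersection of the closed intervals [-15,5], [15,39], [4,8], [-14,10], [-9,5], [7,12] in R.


Intersection = [max(a_i), min(b_i)] = [15, 5].
Since 15 > 5, the intersection is empty.
Length = 0

0


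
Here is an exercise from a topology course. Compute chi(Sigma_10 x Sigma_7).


chi(Sigma_10) = 2 - 2*10 = -18
chi(Sigma_7) = 2 - 2*7 = -12
chi(product) = (-18) * (-12) = 216

216


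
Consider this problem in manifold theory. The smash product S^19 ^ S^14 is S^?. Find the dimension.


S^m ^ S^n = S^{m+n}.
k = 19 + 14 = 33

33


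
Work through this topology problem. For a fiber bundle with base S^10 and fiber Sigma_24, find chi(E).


chi(S^10) = 2 (n even), chi(Sigma_24) = 2 - 2*24 = -46.
chi(E) = 2 * (-46) = -92

-92


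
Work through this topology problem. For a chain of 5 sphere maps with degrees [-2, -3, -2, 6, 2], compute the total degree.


Degree is multiplicative: deg(composition) = product of degrees.
= (-2) * (-3) * (-2) * (6) * (2) = -144

-144


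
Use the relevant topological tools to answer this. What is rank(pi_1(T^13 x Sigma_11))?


pi_1(A x B) = pi_1(A) x pi_1(B); rank of abelianization = b_1.
b_1(T^13) = 13, b_1(Sigma_11) = 2*11 = 22.
b_1(product) = 13 + 22 = 35

35


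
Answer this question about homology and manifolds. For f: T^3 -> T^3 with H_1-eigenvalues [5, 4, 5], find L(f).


For a torus self-map: L(f) = det(I - A) where A acts on H_1.
L(f) = (1-5) * (1-4) * (1-5) = -4 * -3 * -4 = -48

-48


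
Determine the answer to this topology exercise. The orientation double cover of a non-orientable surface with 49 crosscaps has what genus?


chi(N_49) = 2 - 49 = -47.
Double cover: chi(Sigma_g) = 2 * chi(N_49) = 2*(-47) = -94.
2 - 2g = -94, so g = (2 - (-94))/2 = 96/2 = 48

48


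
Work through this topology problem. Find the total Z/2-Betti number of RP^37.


H^k(RP^37; Z/2) = Z/2 for each 0 <= k <= 37.
Total dimension = 37 + 1 = 38

38


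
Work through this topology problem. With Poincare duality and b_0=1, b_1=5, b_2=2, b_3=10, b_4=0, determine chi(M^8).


By Poincare duality b_k = b_{8-k}, so full Betti numbers: b_0=1, b_1=5, b_2=2, b_3=10, b_4=0, b_5=10, b_6=2, b_7=5, b_8=1.
chi = sum (-1)^k b_k = -24

-24


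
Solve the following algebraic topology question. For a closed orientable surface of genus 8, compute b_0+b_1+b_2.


For Sigma_8: b_0 = 1, b_1 = 2g = 16, b_2 = 1.
Total = 1 + 16 + 1 = 18

18


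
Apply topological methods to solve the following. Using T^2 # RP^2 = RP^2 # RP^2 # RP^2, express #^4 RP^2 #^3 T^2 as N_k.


Since a >= 1, the sum is non-orientable; each T^2 can be replaced by RP^2 # RP^2 (since T^2#RP^2 = 3RP^2).
Total crosscaps k = 4 + 2*3 = 10.
Check via chi: chi = 4*1 + 3*0 - (4+3-1)*2 = -8 = 2 - k = -8. Consistent.

10


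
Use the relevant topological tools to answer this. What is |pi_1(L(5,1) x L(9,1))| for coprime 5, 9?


pi_1(X x Y) = pi_1(X) x pi_1(Y).
pi_1(L(5,1)) = Z/5, pi_1(L(9,1)) = Z/9.
|Z/5 x Z/9| = 5 * 9 = 45

45


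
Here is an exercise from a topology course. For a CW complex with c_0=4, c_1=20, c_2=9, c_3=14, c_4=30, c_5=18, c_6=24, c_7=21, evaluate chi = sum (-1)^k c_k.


chi = sum_k (-1)^k c_k.
= (-1)^0*4 + (-1)^1*20 + (-1)^2*9 + (-1)^3*14 + (-1)^4*30 + (-1)^5*18 + (-1)^6*24 + (-1)^7*21
= (4) + (-20) + (9) + (-14) + (30) + (-18) + (24) + (-21)
= -6

-6


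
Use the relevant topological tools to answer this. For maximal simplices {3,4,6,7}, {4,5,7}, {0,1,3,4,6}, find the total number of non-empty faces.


Each maximal simplex on m vertices has 2^m - 1 nonempty faces.
Take the union (dedupe shared faces).
Total distinct faces = 43

43


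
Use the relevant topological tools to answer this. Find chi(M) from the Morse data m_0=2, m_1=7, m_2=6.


Morse theory: chi(M) = sum_k (-1)^k m_k where m_k = #(index-k critical points).
= (2) + (-7) + (6) = 1

1


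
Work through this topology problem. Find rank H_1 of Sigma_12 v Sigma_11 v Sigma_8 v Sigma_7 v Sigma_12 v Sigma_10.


For a wedge X v Y: reduced H_k(X v Y) = H_k(X) + H_k(Y).
Each Sigma_g contributes b_1 = 2g.
b_1 = 24 + 22 + 16 + 14 + 24 + 20 = 120

120


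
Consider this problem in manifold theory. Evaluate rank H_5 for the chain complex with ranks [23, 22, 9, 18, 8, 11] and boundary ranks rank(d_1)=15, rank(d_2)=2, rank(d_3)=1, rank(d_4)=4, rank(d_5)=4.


rank H_k = rank(ker d_k) - rank(im d_{k+1}).
rank(ker d_5) = rank(C_5) - rank(d_5) = 11 - 4 = 7.
rank(im d_{5+1}) = 0.
rank H_5 = 7 - 0 = 7

7


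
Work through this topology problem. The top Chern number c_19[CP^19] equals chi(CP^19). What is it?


For any closed oriented manifold, <e(TM),[M]> = chi(M).
chi(CP^19) = 19+1 = 20

20


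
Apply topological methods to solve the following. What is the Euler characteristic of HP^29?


HP^29 has one cell in each dimension 0, 4, ..., 4*29 (29+1 cells, all even-dim).
chi = 29 + 1 = 30

30


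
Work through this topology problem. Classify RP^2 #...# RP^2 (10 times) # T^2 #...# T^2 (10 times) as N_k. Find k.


Since a >= 1, the sum is non-orientable; each T^2 can be replaced by RP^2 # RP^2 (since T^2#RP^2 = 3RP^2).
Total crosscaps k = 10 + 2*10 = 30.
Check via chi: chi = 10*1 + 10*0 - (10+10-1)*2 = -28 = 2 - k = -28. Consistent.

30


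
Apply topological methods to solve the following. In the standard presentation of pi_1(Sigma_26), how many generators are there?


Standard presentation: pi_1(Sigma_g) = <a_1,b_1,...,a_g,b_g | [a_1,b_1]...[a_g,b_g] = 1>.
Number of generators = 2g = 2*26 = 52

52


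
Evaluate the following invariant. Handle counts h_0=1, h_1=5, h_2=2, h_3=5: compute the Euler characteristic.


Handles of index k contribute (-1)^k to chi (same as CW cells).
chi = (1) + (-5) + (2) + (-5) = -7

-7


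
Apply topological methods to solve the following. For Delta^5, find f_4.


Delta^5 has 5+1 vertices. A 4-face is a choice of 4+1 vertices.
f_4 = C(5+1, 4+1) = C(6,5) = 6

6


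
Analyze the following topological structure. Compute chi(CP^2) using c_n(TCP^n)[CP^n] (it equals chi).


For any closed oriented manifold, <e(TM),[M]> = chi(M).
chi(CP^2) = 2+1 = 3

3


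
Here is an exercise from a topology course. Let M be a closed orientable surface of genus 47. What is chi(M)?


For a closed orientable surface of genus g: chi = 2 - 2g.
Here g = 47.
chi = 2 - 2*47 = 2 - 94 = -92

-92


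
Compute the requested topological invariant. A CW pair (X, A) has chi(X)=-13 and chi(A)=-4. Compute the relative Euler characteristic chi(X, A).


Relative Euler characteristic: chi(X, A) = chi(X) - chi(A).
= -13 - (-4) = -9

-9


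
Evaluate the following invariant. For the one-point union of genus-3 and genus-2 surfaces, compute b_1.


For a wedge: H_1(A v B) = H_1(A) + H_1(B).
b_1(Sigma_3) = 6, b_1(Sigma_2) = 4.
b_1 = 6 + 4 = 10

10


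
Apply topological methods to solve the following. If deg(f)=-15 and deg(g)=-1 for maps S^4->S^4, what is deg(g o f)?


Degree is multiplicative under composition: deg(g o f) = deg(g) * deg(f).
= -1 * -15 = 15

15


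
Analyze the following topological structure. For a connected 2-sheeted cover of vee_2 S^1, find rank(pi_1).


Nielsen-Schreier: an index-n subgroup of F_r is free of rank 1 + n(r-1).
Equivalently: chi(cover) = n*chi(base); chi(vee_r S^1) = 1 - 2 = -1.
chi(E) = 2*(-1) = -2; rank = 1 - chi(E) = 1 - (-2) = 3.
rank = 1 + 2*(2-1) = 1 + 2 = 3

3


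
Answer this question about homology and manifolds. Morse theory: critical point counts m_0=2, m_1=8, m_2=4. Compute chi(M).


Morse theory: chi(M) = sum_k (-1)^k m_k where m_k = #(index-k critical points).
= (2) + (-8) + (4) = -2

-2


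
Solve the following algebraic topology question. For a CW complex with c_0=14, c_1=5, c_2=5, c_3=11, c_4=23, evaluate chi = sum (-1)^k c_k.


chi = sum_k (-1)^k c_k.
= (-1)^0*14 + (-1)^1*5 + (-1)^2*5 + (-1)^3*11 + (-1)^4*23
= (14) + (-5) + (5) + (-11) + (23)
= 26

26


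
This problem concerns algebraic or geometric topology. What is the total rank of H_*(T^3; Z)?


b_k(T^3) = C(3,k), so the sum over k is sum_k C(3,k) = 2^3.
Total = 2^3 = 8

8


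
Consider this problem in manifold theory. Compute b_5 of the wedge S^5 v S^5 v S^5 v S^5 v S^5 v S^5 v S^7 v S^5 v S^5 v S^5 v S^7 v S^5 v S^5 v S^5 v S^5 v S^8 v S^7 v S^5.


For a wedge of spheres, H_k (k>0) is free on one generator per sphere of dimension k.
Spheres of dimension 5: count = 14.
b_5 = 14

14


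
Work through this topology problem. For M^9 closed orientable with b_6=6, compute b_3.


Poincare duality for closed orientable n-manifolds: b_k = b_{n-k}.
Here n = 9, so b_3 = b_6 = 6

6


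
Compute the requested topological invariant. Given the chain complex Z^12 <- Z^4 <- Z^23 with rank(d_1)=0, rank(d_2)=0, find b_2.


rank H_k = rank(ker d_k) - rank(im d_{k+1}).
rank(ker d_2) = rank(C_2) - rank(d_2) = 23 - 0 = 23.
rank(im d_{2+1}) = 0.
rank H_2 = 23 - 0 = 23

23


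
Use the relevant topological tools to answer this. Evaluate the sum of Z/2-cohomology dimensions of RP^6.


H^k(RP^6; Z/2) = Z/2 for each 0 <= k <= 6.
Total dimension = 6 + 1 = 7

7


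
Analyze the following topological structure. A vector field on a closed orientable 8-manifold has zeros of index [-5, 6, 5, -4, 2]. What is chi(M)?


Poincare-Hopf: chi(M) = sum of indices of zeros.
chi = (-5) + (6) + (5) + (-4) + (2) = 4

4


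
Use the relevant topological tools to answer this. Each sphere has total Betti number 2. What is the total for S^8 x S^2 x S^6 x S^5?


Total Betti number is multiplicative under products.
Each S^d (d>=1) has total Betti number 2.
There are 4 sphere factors.
Total = 2^4 = 16

16


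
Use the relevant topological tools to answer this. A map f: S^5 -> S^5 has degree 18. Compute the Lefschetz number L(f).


On S^5: L(f) = tr(f_0*) + (-1)^5 tr(f_5*) = 1 + (-1)^5 * deg(f).
L(f) = 1 + (-1)^5 * 18 = 1 + -18 = -17

-17


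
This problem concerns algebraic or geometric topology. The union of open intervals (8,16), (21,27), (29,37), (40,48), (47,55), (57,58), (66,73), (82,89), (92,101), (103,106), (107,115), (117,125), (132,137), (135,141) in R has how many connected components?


Sort and merge overlapping open intervals.
Merged: (8,16), (21,27), (29,37), (40,55), (57,58), (66,73), (82,89), (92,101), (103,106), (107,115), (117,125), (132,141).
Number of components = 12

12


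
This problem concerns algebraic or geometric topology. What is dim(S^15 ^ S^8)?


S^m ^ S^n = S^{m+n}.
k = 15 + 8 = 23

23


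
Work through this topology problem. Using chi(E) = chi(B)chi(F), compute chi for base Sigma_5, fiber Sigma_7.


For a fiber bundle F -> E -> B (with CW structure): chi(E) = chi(B) * chi(F).
chi(Sigma_5) = -8, chi(Sigma_7) = -12.
chi(E) = (-8) * (-12) = 96

96


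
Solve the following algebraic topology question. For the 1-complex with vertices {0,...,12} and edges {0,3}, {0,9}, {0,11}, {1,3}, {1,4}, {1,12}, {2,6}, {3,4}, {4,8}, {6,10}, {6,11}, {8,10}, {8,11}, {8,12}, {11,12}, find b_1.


b_1 = E - V + (number of components).
E = 15, V = 13, components = 3.
b_1 = 15 - 13 + 3 = 5

5


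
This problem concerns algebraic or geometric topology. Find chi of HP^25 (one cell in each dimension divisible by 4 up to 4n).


HP^25 has one cell in each dimension 0, 4, ..., 4*25 (25+1 cells, all even-dim).
chi = 25 + 1 = 26

26


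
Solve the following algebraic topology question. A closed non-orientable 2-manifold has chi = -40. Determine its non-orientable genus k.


chi = 2 - k for closed non-orientable surfaces with k crosscaps.
-40 = 2 - k
k = 2 - (-40) = 42

42


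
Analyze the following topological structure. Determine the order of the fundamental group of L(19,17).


pi_1(L(p,q)) = Z/pZ for any q coprime to p.
|pi_1(L(19,17))| = 19

19


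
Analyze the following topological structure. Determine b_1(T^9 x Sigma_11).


pi_1(A x B) = pi_1(A) x pi_1(B); rank of abelianization = b_1.
b_1(T^9) = 9, b_1(Sigma_11) = 2*11 = 22.
b_1(product) = 9 + 22 = 31

31


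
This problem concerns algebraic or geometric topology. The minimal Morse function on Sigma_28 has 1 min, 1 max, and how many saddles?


A perfect Morse function has m_k = b_k.
For Sigma_28: b_0=1, b_1=2g=56, b_2=1.
Saddles m_1 = 2g = 56

56


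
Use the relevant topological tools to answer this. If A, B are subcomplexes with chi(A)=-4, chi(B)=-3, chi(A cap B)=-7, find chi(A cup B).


chi(A cup B) = chi(A) + chi(B) - chi(A cap B)
= -4 + (-3) - (-7)
= 0

0


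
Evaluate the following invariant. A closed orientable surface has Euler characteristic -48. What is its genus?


chi = 2 - 2g for closed orientable surfaces.
-48 = 2 - 2g
2g = 2 - (-48) = 50
g = 25

25


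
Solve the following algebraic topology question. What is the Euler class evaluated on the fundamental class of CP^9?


For any closed oriented manifold, <e(TM),[M]> = chi(M).
chi(CP^9) = 9+1 = 10

10


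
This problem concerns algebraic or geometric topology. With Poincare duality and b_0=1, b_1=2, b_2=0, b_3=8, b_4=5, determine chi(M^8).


By Poincare duality b_k = b_{8-k}, so full Betti numbers: b_0=1, b_1=2, b_2=0, b_3=8, b_4=5, b_5=8, b_6=0, b_7=2, b_8=1.
chi = sum (-1)^k b_k = -13

-13


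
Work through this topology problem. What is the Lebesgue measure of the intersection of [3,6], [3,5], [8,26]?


Intersection = [max(a_i), min(b_i)] = [8, 5].
Since 8 > 5, the intersection is empty.
Length = 0

0


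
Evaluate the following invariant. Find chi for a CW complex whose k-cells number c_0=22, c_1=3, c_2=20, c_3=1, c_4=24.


chi = sum_k (-1)^k c_k.
= (-1)^0*22 + (-1)^1*3 + (-1)^2*20 + (-1)^3*1 + (-1)^4*24
= (22) + (-3) + (20) + (-1) + (24)
= 62

62


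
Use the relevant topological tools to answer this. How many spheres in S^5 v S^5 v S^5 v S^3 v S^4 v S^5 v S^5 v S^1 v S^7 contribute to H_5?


For a wedge of spheres, H_k (k>0) is free on one generator per sphere of dimension k.
Spheres of dimension 5: count = 5.
b_5 = 5

5


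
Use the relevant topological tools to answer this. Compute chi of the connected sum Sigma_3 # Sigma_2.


chi(Sigma_3) = 2 - 2*3 = -4
chi(Sigma_2) = 2 - 2*2 = -2
For surfaces: chi(A#B) = chi(A) + chi(B) - 2.
chi = -4 + -2 - 2 = -8

-8


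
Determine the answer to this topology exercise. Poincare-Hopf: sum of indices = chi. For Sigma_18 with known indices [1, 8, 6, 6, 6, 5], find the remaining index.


Poincare-Hopf: sum of indices = chi(M).
chi(Sigma_18) = 2 - 2*18 = -34.
Sum of known indices = 32.
x = chi - (sum known) = -34 - (32) = -66

-66


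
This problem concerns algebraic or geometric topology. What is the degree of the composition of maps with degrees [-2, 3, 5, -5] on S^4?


Degree is multiplicative: deg(composition) = product of degrees.
= (-2) * (3) * (5) * (-5) = 150

150


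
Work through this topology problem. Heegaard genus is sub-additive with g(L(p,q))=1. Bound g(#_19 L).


Heegaard genus satisfies g(A#B) <= g(A) + g(B).
Each lens space has g = 1.
Upper bound: 19 * 1 = 19

19


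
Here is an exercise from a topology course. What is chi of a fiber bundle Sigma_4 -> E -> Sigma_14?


For a fiber bundle F -> E -> B (with CW structure): chi(E) = chi(B) * chi(F).
chi(Sigma_14) = -26, chi(Sigma_4) = -6.
chi(E) = (-26) * (-6) = 156

156


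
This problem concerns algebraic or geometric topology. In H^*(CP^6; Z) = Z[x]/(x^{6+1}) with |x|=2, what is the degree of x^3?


|x| = 2 in H^*(CP^n).
|x^3| = 3 * |x| = 3 * 2 = 6

6


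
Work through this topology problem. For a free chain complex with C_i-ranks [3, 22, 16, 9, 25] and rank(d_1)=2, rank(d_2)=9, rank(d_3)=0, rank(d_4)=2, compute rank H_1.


rank H_k = rank(ker d_k) - rank(im d_{k+1}).
rank(ker d_1) = rank(C_1) - rank(d_1) = 22 - 2 = 20.
rank(im d_{1+1}) = 9.
rank H_1 = 20 - 9 = 11

11


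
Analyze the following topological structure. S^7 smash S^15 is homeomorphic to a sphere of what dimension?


S^m ^ S^n = S^{m+n}.
k = 7 + 15 = 22

22


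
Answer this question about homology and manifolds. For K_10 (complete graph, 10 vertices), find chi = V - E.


K_10: V = 10, E = C(10,2) = 45.
chi = V - E = 10 - 45 = -35

-35


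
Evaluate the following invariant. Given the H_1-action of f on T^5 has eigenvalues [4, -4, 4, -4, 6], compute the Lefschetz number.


For a torus self-map: L(f) = det(I - A) where A acts on H_1.
L(f) = (1-4) * (1--4) * (1-4) * (1--4) * (1-6) = -3 * 5 * -3 * 5 * -5 = -1125

-1125


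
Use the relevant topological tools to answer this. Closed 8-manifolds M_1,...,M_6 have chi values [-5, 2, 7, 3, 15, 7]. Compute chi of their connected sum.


For n-manifolds: chi(A#B) = chi(A) + chi(B) - chi(S^8).
chi(S^8) = 1 + (-1)^8 = 2.
chi(#) = (sum chi_i) - (6-1)*chi(S^8) = 29 - 5*2 = 19

19


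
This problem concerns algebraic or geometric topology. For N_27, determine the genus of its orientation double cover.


chi(N_27) = 2 - 27 = -25.
Double cover: chi(Sigma_g) = 2 * chi(N_27) = 2*(-25) = -50.
2 - 2g = -50, so g = (2 - (-50))/2 = 52/2 = 26

26


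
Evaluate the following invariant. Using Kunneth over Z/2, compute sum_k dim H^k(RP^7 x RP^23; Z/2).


dim H^*(RP^n; Z/2) = n+1 (one Z/2 in each degree 0..n).
Total Betti number is multiplicative.
Total = (7+1) * (23+1) = 8 * 24 = 192

192


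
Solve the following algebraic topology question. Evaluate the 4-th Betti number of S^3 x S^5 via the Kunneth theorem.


Each S^d has Poincare polynomial 1 + t^d.
The product S^3 x S^5 has Poincare polynomial prod(1+t^d_i).
Expanding: b_0=1, b_3=1, b_5=1, b_8=1.
b_4 = 0

0


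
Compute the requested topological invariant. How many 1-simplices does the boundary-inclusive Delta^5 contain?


Delta^5 has 5+1 vertices. A 1-face is a choice of 1+1 vertices.
f_1 = C(5+1, 1+1) = C(6,2) = 15

15


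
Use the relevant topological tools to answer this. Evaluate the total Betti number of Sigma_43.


For Sigma_43: b_0 = 1, b_1 = 2g = 86, b_2 = 1.
Total = 1 + 86 + 1 = 88

88


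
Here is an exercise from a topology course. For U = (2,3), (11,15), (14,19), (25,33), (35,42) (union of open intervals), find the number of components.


Sort and merge overlapping open intervals.
Merged: (2,3), (11,19), (25,33), (35,42).
Number of components = 4

4


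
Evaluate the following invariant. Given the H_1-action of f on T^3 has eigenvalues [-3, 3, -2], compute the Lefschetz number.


For a torus self-map: L(f) = det(I - A) where A acts on H_1.
L(f) = (1--3) * (1-3) * (1--2) = 4 * -2 * 3 = -24

-24


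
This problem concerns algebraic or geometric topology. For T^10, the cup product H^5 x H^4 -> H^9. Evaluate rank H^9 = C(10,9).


Cup product: H^p x H^q -> H^{p+q}; here p+q = 5+4 = 9.
rank H^k(T^n) = C(n,k).
C(10,9) = 10

10


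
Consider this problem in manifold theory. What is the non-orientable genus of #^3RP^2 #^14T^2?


Since a >= 1, the sum is non-orientable; each T^2 can be replaced by RP^2 # RP^2 (since T^2#RP^2 = 3RP^2).
Total crosscaps k = 3 + 2*14 = 31.
Check via chi: chi = 3*1 + 14*0 - (3+14-1)*2 = -29 = 2 - k = -29. Consistent.

31


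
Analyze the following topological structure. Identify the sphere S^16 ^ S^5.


S^m ^ S^n = S^{m+n}.
k = 16 + 5 = 21

21


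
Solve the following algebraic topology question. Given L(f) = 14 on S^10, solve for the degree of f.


L(f) = 1 + (-1)^10 deg(f) on S^10.
14 = 1 + (-1)^10 * deg(f)
(-1)^10 * deg(f) = 13
deg(f) = 13

13


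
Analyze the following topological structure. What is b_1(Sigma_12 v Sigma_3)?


For a wedge: H_1(A v B) = H_1(A) + H_1(B).
b_1(Sigma_12) = 24, b_1(Sigma_3) = 6.
b_1 = 24 + 6 = 30

30


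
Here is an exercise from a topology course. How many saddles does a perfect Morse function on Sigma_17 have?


A perfect Morse function has m_k = b_k.
For Sigma_17: b_0=1, b_1=2g=34, b_2=1.
Saddles m_1 = 2g = 34

34


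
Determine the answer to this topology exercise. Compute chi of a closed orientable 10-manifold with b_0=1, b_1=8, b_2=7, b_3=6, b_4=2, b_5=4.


By Poincare duality b_k = b_{10-k}, so full Betti numbers: b_0=1, b_1=8, b_2=7, b_3=6, b_4=2, b_5=4, b_6=2, b_7=6, b_8=7, b_9=8, b_10=1.
chi = sum (-1)^k b_k = -12

-12


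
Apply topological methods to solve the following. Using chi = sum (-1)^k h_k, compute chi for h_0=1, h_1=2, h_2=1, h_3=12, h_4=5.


Handles of index k contribute (-1)^k to chi (same as CW cells).
chi = (1) + (-2) + (1) + (-12) + (5) = -7

-7


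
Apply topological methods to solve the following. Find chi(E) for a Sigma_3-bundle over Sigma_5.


For a fiber bundle F -> E -> B (with CW structure): chi(E) = chi(B) * chi(F).
chi(Sigma_5) = -8, chi(Sigma_3) = -4.
chi(E) = (-8) * (-4) = 32

32


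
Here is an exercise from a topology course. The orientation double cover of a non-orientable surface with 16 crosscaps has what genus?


chi(N_16) = 2 - 16 = -14.
Double cover: chi(Sigma_g) = 2 * chi(N_16) = 2*(-14) = -28.
2 - 2g = -28, so g = (2 - (-28))/2 = 30/2 = 15

15


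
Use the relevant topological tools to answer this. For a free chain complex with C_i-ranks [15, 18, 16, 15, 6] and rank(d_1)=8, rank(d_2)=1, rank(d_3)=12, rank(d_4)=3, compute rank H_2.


rank H_k = rank(ker d_k) - rank(im d_{k+1}).
rank(ker d_2) = rank(C_2) - rank(d_2) = 16 - 1 = 15.
rank(im d_{2+1}) = 12.
rank H_2 = 15 - 12 = 3

3


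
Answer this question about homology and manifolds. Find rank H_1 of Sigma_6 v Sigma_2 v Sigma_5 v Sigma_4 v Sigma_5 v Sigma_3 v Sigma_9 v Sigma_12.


For a wedge X v Y: reduced H_k(X v Y) = H_k(X) + H_k(Y).
Each Sigma_g contributes b_1 = 2g.
b_1 = 12 + 4 + 10 + 8 + 10 + 6 + 18 + 24 = 92

92


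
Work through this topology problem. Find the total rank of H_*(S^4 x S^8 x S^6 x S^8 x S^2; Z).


Total Betti number is multiplicative under products.
Each S^d (d>=1) has total Betti number 2.
There are 5 sphere factors.
Total = 2^5 = 32

32


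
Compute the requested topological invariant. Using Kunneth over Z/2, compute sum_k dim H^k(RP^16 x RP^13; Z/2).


dim H^*(RP^n; Z/2) = n+1 (one Z/2 in each degree 0..n).
Total Betti number is multiplicative.
Total = (16+1) * (13+1) = 17 * 14 = 238

238


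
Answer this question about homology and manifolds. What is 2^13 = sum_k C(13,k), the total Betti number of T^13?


b_k(T^13) = C(13,k), so the sum over k is sum_k C(13,k) = 2^13.
Total = 2^13 = 8192

8192


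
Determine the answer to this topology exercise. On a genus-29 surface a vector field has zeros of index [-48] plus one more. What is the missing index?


Poincare-Hopf: sum of indices = chi(M).
chi(Sigma_29) = 2 - 2*29 = -56.
Sum of known indices = -48.
x = chi - (sum known) = -56 - (-48) = -8

-8


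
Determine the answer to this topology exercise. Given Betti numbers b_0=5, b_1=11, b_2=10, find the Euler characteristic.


chi = sum_k (-1)^k b_k.
= (5) + (-11) + (10)
= 4

4


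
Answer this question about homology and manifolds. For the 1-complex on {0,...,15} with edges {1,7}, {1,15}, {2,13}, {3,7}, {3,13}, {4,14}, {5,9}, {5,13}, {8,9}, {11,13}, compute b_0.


Run DFS/union-find over 16 vertices.
V = 16, E = 10.
Number of components = 6

6


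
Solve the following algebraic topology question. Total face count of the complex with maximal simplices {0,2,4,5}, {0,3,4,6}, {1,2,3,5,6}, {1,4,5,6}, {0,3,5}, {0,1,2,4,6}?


Each maximal simplex on m vertices has 2^m - 1 nonempty faces.
Take the union (dedupe shared faces).
Total distinct faces = 71

71


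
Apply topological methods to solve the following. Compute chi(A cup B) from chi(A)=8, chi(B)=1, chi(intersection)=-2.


chi(A cup B) = chi(A) + chi(B) - chi(A cap B)
= 8 + (1) - (-2)
= 11

11


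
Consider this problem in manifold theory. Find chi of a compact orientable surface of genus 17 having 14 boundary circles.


For a compact orientable surface with genus g and b boundary components: chi = 2 - 2g - b.
chi = 2 - 2*17 - 14 = 2 - 34 - 14 = -46

-46


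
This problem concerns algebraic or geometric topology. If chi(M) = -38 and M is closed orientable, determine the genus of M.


chi = 2 - 2g for closed orientable surfaces.
-38 = 2 - 2g
2g = 2 - (-38) = 40
g = 20

20


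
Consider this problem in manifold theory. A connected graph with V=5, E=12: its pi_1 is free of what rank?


For a connected graph: rank(pi_1) = b_1 = E - V + 1 = 1 - chi.
chi = V - E = 5 - 12 = -7.
rank = 1 - (-7) = 12 - 5 + 1 = 8

8


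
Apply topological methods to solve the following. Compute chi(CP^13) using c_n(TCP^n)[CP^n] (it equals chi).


For any closed oriented manifold, <e(TM),[M]> = chi(M).
chi(CP^13) = 13+1 = 14

14


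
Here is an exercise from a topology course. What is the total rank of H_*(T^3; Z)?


b_k(T^3) = C(3,k), so the sum over k is sum_k C(3,k) = 2^3.
Total = 2^3 = 8

8


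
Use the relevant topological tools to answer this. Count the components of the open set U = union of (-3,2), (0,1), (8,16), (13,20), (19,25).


Sort and merge overlapping open intervals.
Merged: (-3,2), (8,25).
Number of components = 2

2


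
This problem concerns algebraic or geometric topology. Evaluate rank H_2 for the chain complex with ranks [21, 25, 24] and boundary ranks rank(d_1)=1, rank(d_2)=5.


rank H_k = rank(ker d_k) - rank(im d_{k+1}).
rank(ker d_2) = rank(C_2) - rank(d_2) = 24 - 5 = 19.
rank(im d_{2+1}) = 0.
rank H_2 = 19 - 0 = 19

19


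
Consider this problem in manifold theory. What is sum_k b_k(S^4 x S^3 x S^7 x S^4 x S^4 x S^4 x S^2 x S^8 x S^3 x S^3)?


Total Betti number is multiplicative under products.
Each S^d (d>=1) has total Betti number 2.
There are 10 sphere factors.
Total = 2^10 = 1024

1024


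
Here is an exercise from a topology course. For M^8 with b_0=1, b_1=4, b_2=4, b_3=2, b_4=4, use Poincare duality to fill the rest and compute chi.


By Poincare duality b_k = b_{8-k}, so full Betti numbers: b_0=1, b_1=4, b_2=4, b_3=2, b_4=4, b_5=2, b_6=4, b_7=4, b_8=1.
chi = sum (-1)^k b_k = 2

2


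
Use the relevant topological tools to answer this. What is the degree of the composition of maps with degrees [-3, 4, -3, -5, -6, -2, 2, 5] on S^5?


Degree is multiplicative: deg(composition) = product of degrees.
= (-3) * (4) * (-3) * (-5) * (-6) * (-2) * (2) * (5) = -21600

-21600
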